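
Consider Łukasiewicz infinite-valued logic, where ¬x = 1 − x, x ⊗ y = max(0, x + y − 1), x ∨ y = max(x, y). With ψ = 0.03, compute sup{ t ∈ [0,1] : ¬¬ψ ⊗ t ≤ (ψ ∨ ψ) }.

¬ψ = 1 − 0.03 = 0.97
¬¬ψ = 1 − 0.97 = 0.03
So the left factor is ¬¬ψ = 0.03.
ψ ∨ ψ = max(0.03, 0.03) = 0.03
So the right-hand bound is ψ ∨ ψ = 0.03.
The residuum of the Łukasiewicz t-norm gives the supremum: min(1, 1 − 0.03 + 0.03).
1 − 0.03 + 0.03 = 1.00, so t = min(1, 1.00) = 1.00.
Check: 0.03 ⊗ 1.00 = max(0, 0.03) = 0.03 ≤ 0.03.

1.00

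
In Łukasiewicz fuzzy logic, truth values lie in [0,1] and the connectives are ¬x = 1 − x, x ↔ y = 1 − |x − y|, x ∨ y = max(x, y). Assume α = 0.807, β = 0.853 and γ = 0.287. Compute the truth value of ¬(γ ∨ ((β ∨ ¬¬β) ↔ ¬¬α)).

¬β = 1 − 0.853 = 0.147
¬¬β = 1 − 0.147 = 0.853
β ∨ ¬¬β = max(0.853, 0.853) = 0.853
¬α = 1 − 0.807 = 0.193
¬¬α = 1 − 0.193 = 0.807
(β ∨ ¬¬β) ↔ ¬¬α = 1 − |0.853 − 0.807| = 1 − 0.046 = 0.954
γ ∨ ((β ∨ ¬¬β) ↔ ¬¬α) = max(0.287, 0.954) = 0.954
¬(γ ∨ ((β ∨ ¬¬β) ↔ ¬¬α)) = 1 − 0.954 = 0.046

0.046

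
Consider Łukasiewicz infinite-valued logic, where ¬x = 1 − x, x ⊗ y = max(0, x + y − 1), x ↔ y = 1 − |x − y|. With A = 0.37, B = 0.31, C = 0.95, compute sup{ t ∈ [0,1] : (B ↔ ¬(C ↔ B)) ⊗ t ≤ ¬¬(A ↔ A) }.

C ↔ B = 1 − |0.95 − 0.31| = 1 − 0.64 = 0.36
¬(C ↔ B) = 1 − 0.36 = 0.64
B ↔ ¬(C ↔ B) = 1 − |0.31 − 0.64| = 1 − 0.33 = 0.67
So the left factor is B ↔ ¬(C ↔ B) = 0.67.
A ↔ A = 1 − |0.37 − 0.37| = 1 − 0.00 = 1.00
¬(A ↔ A) = 1 − 1.00 = 0.00
¬¬(A ↔ A) = 1 − 0.00 = 1.00
So the right-hand bound is ¬¬(A ↔ A) = 1.00.
The residuum of the Łukasiewicz t-norm gives the supremum: min(1, 1 − 0.67 + 1.00).
1 − 0.67 + 1.00 = 1.33, so t = min(1, 1.33) = 1.00.
Check: 0.67 ⊗ 1.00 = max(0, 0.67) = 0.67 ≤ 1.00.

1.00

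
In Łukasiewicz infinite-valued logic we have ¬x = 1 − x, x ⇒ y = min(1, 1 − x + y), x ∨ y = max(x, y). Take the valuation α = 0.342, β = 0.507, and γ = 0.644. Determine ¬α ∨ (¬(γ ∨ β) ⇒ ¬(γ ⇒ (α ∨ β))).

¬α = 1 − 0.342 = 0.658
γ ∨ β = max(0.644, 0.507) = 0.644
¬(γ ∨ β) = 1 − 0.644 = 0.356
α ∨ β = max(0.342, 0.507) = 0.507
γ ⇒ (α ∨ β) = min(1, 1 − 0.644 + 0.507) = min(1, 0.863) = 0.863
¬(γ ⇒ (α ∨ β)) = 1 − 0.863 = 0.137
¬(γ ∨ β) ⇒ ¬(γ ⇒ (α ∨ β)) = min(1, 1 − 0.356 + 0.137) = min(1, 0.781) = 0.781
¬α ∨ (¬(γ ∨ β) ⇒ ¬(γ ⇒ (α ∨ β))) = max(0.658, 0.781) = 0.781

0.781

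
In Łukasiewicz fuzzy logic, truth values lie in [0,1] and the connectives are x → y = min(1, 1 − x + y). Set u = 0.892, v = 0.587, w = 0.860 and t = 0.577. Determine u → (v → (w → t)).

w → t = min(1, 1 − 0.860 + 0.577) = min(1, 0.717) = 0.717
v → (w → t) = min(1, 1 − 0.587 + 0.717) = min(1, 1.130) = 1.000
u → (v → (w → t)) = min(1, 1 − 0.892 + 1.000) = min(1, 1.108) = 1.000

1.000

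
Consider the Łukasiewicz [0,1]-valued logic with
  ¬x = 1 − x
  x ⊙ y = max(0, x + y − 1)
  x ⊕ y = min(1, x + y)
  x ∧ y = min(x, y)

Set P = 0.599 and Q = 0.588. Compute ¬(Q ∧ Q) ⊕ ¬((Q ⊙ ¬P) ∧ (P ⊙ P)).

1.000

Q ∧ Q = min(0.588, 0.588) = 0.588
¬(Q ∧ Q) = 1 − 0.588 = 0.412
¬P = 1 − 0.599 = 0.401
Q ⊙ ¬P = max(0, 0.588 + 0.401 − 1) = max(0, -0.011) = 0.000
P ⊙ P = max(0, 0.599 + 0.599 − 1) = max(0, 0.198) = 0.198
(Q ⊙ ¬P) ∧ (P ⊙ P) = min(0.000, 0.198) = 0.000
¬((Q ⊙ ¬P) ∧ (P ⊙ P)) = 1 − 0.000 = 1.000
¬(Q ∧ Q) ⊕ ¬((Q ⊙ ¬P) ∧ (P ⊙ P)) = min(1, 0.412 + 1.000) = min(1, 1.412) = 1.000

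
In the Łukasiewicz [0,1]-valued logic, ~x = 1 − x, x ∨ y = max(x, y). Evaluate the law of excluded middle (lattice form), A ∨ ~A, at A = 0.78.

0.78

~A = 1 − 0.78 = 0.22
A ∨ ~A = max(0.78, 0.22) = 0.78
(The value 0.78 < 1 shows this instance is not satisfied; not a Ł∞-tautology — its value is max(a, 1−a).)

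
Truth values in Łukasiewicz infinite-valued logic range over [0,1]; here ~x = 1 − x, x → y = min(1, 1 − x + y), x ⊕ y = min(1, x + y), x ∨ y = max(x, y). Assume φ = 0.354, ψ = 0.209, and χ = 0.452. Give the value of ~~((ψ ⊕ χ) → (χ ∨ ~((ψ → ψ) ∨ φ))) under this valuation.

ψ ⊕ χ = min(1, 0.209 + 0.452) = min(1, 0.661) = 0.661
ψ → ψ = min(1, 1 − 0.209 + 0.209) = min(1, 1.000) = 1.000
(ψ → ψ) ∨ φ = max(1.000, 0.354) = 1.000
~((ψ → ψ) ∨ φ) = 1 − 1.000 = 0.000
χ ∨ ~((ψ → ψ) ∨ φ) = max(0.452, 0.000) = 0.452
(ψ ⊕ χ) → (χ ∨ ~((ψ → ψ) ∨ φ)) = min(1, 1 − 0.661 + 0.452) = min(1, 0.791) = 0.791
~((ψ ⊕ χ) → (χ ∨ ~((ψ → ψ) ∨ φ))) = 1 − 0.791 = 0.209
~~((ψ ⊕ χ) → (χ ∨ ~((ψ → ψ) ∨ φ))) = 1 − 0.209 = 0.791

0.791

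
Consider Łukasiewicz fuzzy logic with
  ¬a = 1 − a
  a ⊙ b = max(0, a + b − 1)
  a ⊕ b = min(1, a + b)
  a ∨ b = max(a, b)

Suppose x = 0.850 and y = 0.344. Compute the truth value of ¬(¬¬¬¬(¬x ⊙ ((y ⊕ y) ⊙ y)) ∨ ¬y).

¬x = 1 − 0.850 = 0.150
y ⊕ y = min(1, 0.344 + 0.344) = min(1, 0.688) = 0.688
(y ⊕ y) ⊙ y = max(0, 0.688 + 0.344 − 1) = max(0, 0.032) = 0.032
¬x ⊙ ((y ⊕ y) ⊙ y) = max(0, 0.150 + 0.032 − 1) = max(0, -0.818) = 0.000
¬(¬x ⊙ ((y ⊕ y) ⊙ y)) = 1 − 0.000 = 1.000
¬¬(¬x ⊙ ((y ⊕ y) ⊙ y)) = 1 − 1.000 = 0.000
¬¬¬(¬x ⊙ ((y ⊕ y) ⊙ y)) = 1 − 0.000 = 1.000
¬¬¬¬(¬x ⊙ ((y ⊕ y) ⊙ y)) = 1 − 1.000 = 0.000
¬y = 1 − 0.344 = 0.656
¬¬¬¬(¬x ⊙ ((y ⊕ y) ⊙ y)) ∨ ¬y = max(0.000, 0.656) = 0.656
¬(¬¬¬¬(¬x ⊙ ((y ⊕ y) ⊙ y)) ∨ ¬y) = 1 − 0.656 = 0.344

0.344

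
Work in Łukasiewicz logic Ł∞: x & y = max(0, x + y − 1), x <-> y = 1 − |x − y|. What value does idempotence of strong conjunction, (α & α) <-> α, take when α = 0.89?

α & α = max(0, 0.89 + 0.89 − 1) = max(0, 0.78) = 0.78
(α & α) <-> α = 1 − |0.78 − 0.89| = 1 − 0.11 = 0.89
(The value 0.89 < 1 shows this instance is not satisfied; fails in Ł∞ since a ⊗ a = max(0, 2a−1) ≠ a in general.)

0.89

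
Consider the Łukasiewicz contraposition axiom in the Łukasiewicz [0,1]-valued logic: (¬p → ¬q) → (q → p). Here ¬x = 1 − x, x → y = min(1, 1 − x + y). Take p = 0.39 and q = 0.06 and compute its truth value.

1.00

¬p = 1 − 0.39 = 0.61
¬q = 1 − 0.06 = 0.94
¬p → ¬q = min(1, 1 − 0.61 + 0.94) = min(1, 1.33) = 1.00
q → p = min(1, 1 − 0.06 + 0.39) = min(1, 1.33) = 1.00
(¬p → ¬q) → (q → p) = min(1, 1 − 1.00 + 1.00) = min(1, 1.00) = 1.00
(As expected: an axiom of Ł∞, always 1.)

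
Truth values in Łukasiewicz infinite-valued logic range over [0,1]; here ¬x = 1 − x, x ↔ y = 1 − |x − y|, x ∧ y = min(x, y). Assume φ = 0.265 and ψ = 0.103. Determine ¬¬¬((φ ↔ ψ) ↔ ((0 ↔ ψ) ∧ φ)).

0.573

φ ↔ ψ = 1 − |0.265 − 0.103| = 1 − 0.162 = 0.838
0 ↔ ψ = 1 − |0.000 − 0.103| = 1 − 0.103 = 0.897
(0 ↔ ψ) ∧ φ = min(0.897, 0.265) = 0.265
(φ ↔ ψ) ↔ ((0 ↔ ψ) ∧ φ) = 1 − |0.838 − 0.265| = 1 − 0.573 = 0.427
¬((φ ↔ ψ) ↔ ((0 ↔ ψ) ∧ φ)) = 1 − 0.427 = 0.573
¬¬((φ ↔ ψ) ↔ ((0 ↔ ψ) ∧ φ)) = 1 − 0.573 = 0.427
¬¬¬((φ ↔ ψ) ↔ ((0 ↔ ψ) ∧ φ)) = 1 − 0.427 = 0.573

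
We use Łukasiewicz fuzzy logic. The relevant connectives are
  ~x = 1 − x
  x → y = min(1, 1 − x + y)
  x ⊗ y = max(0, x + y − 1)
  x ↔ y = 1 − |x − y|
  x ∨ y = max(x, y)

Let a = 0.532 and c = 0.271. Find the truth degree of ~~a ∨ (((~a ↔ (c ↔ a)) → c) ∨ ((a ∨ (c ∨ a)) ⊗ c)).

~a = 1 − 0.532 = 0.468
~~a = 1 − 0.468 = 0.532
c ↔ a = 1 − |0.271 − 0.532| = 1 − 0.261 = 0.739
~a ↔ (c ↔ a) = 1 − |0.468 − 0.739| = 1 − 0.271 = 0.729
(~a ↔ (c ↔ a)) → c = min(1, 1 − 0.729 + 0.271) = min(1, 0.542) = 0.542
c ∨ a = max(0.271, 0.532) = 0.532
a ∨ (c ∨ a) = max(0.532, 0.532) = 0.532
(a ∨ (c ∨ a)) ⊗ c = max(0, 0.532 + 0.271 − 1) = max(0, -0.197) = 0.000
((~a ↔ (c ↔ a)) → c) ∨ ((a ∨ (c ∨ a)) ⊗ c) = max(0.542, 0.000) = 0.542
~~a ∨ (((~a ↔ (c ↔ a)) → c) ∨ ((a ∨ (c ∨ a)) ⊗ c)) = max(0.532, 0.542) = 0.542

0.542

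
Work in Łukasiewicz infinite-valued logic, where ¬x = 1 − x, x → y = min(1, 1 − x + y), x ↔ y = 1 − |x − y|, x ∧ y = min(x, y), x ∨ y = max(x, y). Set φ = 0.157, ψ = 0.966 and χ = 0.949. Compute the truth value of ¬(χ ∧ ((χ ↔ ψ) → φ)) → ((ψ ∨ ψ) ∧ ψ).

χ ↔ ψ = 1 − |0.949 − 0.966| = 1 − 0.017 = 0.983
(χ ↔ ψ) → φ = min(1, 1 − 0.983 + 0.157) = min(1, 0.174) = 0.174
χ ∧ ((χ ↔ ψ) → φ) = min(0.949, 0.174) = 0.174
¬(χ ∧ ((χ ↔ ψ) → φ)) = 1 − 0.174 = 0.826
ψ ∨ ψ = max(0.966, 0.966) = 0.966
(ψ ∨ ψ) ∧ ψ = min(0.966, 0.966) = 0.966
¬(χ ∧ ((χ ↔ ψ) → φ)) → ((ψ ∨ ψ) ∧ ψ) = min(1, 1 − 0.826 + 0.966) = min(1, 1.140) = 1.000

1.000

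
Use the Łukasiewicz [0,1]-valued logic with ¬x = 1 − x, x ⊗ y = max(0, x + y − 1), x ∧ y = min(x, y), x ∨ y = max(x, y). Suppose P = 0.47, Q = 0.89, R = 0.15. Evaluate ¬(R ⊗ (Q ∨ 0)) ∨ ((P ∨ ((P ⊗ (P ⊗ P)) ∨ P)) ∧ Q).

0.96

Q ∨ 0 = max(0.89, 0.00) = 0.89
R ⊗ (Q ∨ 0) = max(0, 0.15 + 0.89 − 1) = max(0, 0.04) = 0.04
¬(R ⊗ (Q ∨ 0)) = 1 − 0.04 = 0.96
P ⊗ P = max(0, 0.47 + 0.47 − 1) = max(0, -0.06) = 0.00
P ⊗ (P ⊗ P) = max(0, 0.47 + 0.00 − 1) = max(0, -0.53) = 0.00
(P ⊗ (P ⊗ P)) ∨ P = max(0.00, 0.47) = 0.47
P ∨ ((P ⊗ (P ⊗ P)) ∨ P) = max(0.47, 0.47) = 0.47
(P ∨ ((P ⊗ (P ⊗ P)) ∨ P)) ∧ Q = min(0.47, 0.89) = 0.47
¬(R ⊗ (Q ∨ 0)) ∨ ((P ∨ ((P ⊗ (P ⊗ P)) ∨ P)) ∧ Q) = max(0.96, 0.47) = 0.96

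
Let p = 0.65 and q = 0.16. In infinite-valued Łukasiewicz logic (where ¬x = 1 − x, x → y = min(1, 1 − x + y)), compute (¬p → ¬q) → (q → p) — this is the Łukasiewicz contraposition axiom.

¬p = 1 − 0.65 = 0.35
¬q = 1 − 0.16 = 0.84
¬p → ¬q = min(1, 1 − 0.35 + 0.84) = min(1, 1.49) = 1.00
q → p = min(1, 1 − 0.16 + 0.65) = min(1, 1.49) = 1.00
(¬p → ¬q) → (q → p) = min(1, 1 − 1.00 + 1.00) = min(1, 1.00) = 1.00
(As expected: an axiom of Ł∞, always 1.)

1.00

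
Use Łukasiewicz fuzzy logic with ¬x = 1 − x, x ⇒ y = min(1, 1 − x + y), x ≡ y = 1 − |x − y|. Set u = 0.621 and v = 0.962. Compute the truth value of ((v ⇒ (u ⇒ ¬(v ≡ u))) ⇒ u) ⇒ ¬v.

v ≡ u = 1 − |0.962 − 0.621| = 1 − 0.341 = 0.659
¬(v ≡ u) = 1 − 0.659 = 0.341
u ⇒ ¬(v ≡ u) = min(1, 1 − 0.621 + 0.341) = min(1, 0.720) = 0.720
v ⇒ (u ⇒ ¬(v ≡ u)) = min(1, 1 − 0.962 + 0.720) = min(1, 0.758) = 0.758
(v ⇒ (u ⇒ ¬(v ≡ u))) ⇒ u = min(1, 1 − 0.758 + 0.621) = min(1, 0.863) = 0.863
¬v = 1 − 0.962 = 0.038
((v ⇒ (u ⇒ ¬(v ≡ u))) ⇒ u) ⇒ ¬v = min(1, 1 − 0.863 + 0.038) = min(1, 0.175) = 0.175

0.175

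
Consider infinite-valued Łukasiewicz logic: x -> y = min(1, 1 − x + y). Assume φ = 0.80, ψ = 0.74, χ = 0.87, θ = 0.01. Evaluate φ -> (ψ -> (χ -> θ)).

0.60

χ -> θ = min(1, 1 − 0.87 + 0.01) = min(1, 0.14) = 0.14
ψ -> (χ -> θ) = min(1, 1 − 0.74 + 0.14) = min(1, 0.40) = 0.40
φ -> (ψ -> (χ -> θ)) = min(1, 1 − 0.80 + 0.40) = min(1, 0.60) = 0.60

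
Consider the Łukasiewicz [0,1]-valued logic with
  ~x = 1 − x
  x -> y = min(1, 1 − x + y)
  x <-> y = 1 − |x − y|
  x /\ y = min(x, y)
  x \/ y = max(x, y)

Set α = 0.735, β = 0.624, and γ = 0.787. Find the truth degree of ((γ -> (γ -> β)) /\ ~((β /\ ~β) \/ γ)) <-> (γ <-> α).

0.265

γ -> β = min(1, 1 − 0.787 + 0.624) = min(1, 0.837) = 0.837
γ -> (γ -> β) = min(1, 1 − 0.787 + 0.837) = min(1, 1.050) = 1.000
~β = 1 − 0.624 = 0.376
β /\ ~β = min(0.624, 0.376) = 0.376
(β /\ ~β) \/ γ = max(0.376, 0.787) = 0.787
~((β /\ ~β) \/ γ) = 1 − 0.787 = 0.213
(γ -> (γ -> β)) /\ ~((β /\ ~β) \/ γ) = min(1.000, 0.213) = 0.213
γ <-> α = 1 − |0.787 − 0.735| = 1 − 0.052 = 0.948
((γ -> (γ -> β)) /\ ~((β /\ ~β) \/ γ)) <-> (γ <-> α) = 1 − |0.213 − 0.948| = 1 − 0.735 = 0.265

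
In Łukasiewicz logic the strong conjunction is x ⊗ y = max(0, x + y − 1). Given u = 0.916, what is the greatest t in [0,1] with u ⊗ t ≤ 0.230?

0.314

The residuum of the Łukasiewicz t-norm gives the supremum: min(1, 1 − 0.916 + 0.230).
1 − 0.916 + 0.230 = 0.314, so t = min(1, 0.314) = 0.314.
Check: 0.916 ⊗ 0.314 = max(0, 0.230) = 0.230 ≤ 0.230.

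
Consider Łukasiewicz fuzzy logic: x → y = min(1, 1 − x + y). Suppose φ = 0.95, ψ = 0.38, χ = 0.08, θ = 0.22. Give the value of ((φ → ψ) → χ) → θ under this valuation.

0.57

φ → ψ = min(1, 1 − 0.95 + 0.38) = min(1, 0.43) = 0.43
(φ → ψ) → χ = min(1, 1 − 0.43 + 0.08) = min(1, 0.65) = 0.65
((φ → ψ) → χ) → θ = min(1, 1 − 0.65 + 0.22) = min(1, 0.57) = 0.57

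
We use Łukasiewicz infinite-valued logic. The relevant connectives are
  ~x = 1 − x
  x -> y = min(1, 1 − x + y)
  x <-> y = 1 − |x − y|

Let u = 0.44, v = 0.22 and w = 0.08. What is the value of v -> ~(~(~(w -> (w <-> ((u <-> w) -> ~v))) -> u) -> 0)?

u <-> w = 1 − |0.44 − 0.08| = 1 − 0.36 = 0.64
~v = 1 − 0.22 = 0.78
(u <-> w) -> ~v = min(1, 1 − 0.64 + 0.78) = min(1, 1.14) = 1.00
w <-> ((u <-> w) -> ~v) = 1 − |0.08 − 1.00| = 1 − 0.92 = 0.08
w -> (w <-> ((u <-> w) -> ~v)) = min(1, 1 − 0.08 + 0.08) = min(1, 1.00) = 1.00
~(w -> (w <-> ((u <-> w) -> ~v))) = 1 − 1.00 = 0.00
~(w -> (w <-> ((u <-> w) -> ~v))) -> u = min(1, 1 − 0.00 + 0.44) = min(1, 1.44) = 1.00
~(~(w -> (w <-> ((u <-> w) -> ~v))) -> u) = 1 − 1.00 = 0.00
~(~(w -> (w <-> ((u <-> w) -> ~v))) -> u) -> 0 = min(1, 1 − 0.00 + 0.00) = min(1, 1.00) = 1.00
~(~(~(w -> (w <-> ((u <-> w) -> ~v))) -> u) -> 0) = 1 − 1.00 = 0.00
v -> ~(~(~(w -> (w <-> ((u <-> w) -> ~v))) -> u) -> 0) = min(1, 1 − 0.22 + 0.00) = min(1, 0.78) = 0.78

0.78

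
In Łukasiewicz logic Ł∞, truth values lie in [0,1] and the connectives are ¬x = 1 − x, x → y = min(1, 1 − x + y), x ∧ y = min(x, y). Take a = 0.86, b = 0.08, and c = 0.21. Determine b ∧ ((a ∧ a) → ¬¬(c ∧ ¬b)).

0.08

a ∧ a = min(0.86, 0.86) = 0.86
¬b = 1 − 0.08 = 0.92
c ∧ ¬b = min(0.21, 0.92) = 0.21
¬(c ∧ ¬b) = 1 − 0.21 = 0.79
¬¬(c ∧ ¬b) = 1 − 0.79 = 0.21
(a ∧ a) → ¬¬(c ∧ ¬b) = min(1, 1 − 0.86 + 0.21) = min(1, 0.35) = 0.35
b ∧ ((a ∧ a) → ¬¬(c ∧ ¬b)) = min(0.08, 0.35) = 0.08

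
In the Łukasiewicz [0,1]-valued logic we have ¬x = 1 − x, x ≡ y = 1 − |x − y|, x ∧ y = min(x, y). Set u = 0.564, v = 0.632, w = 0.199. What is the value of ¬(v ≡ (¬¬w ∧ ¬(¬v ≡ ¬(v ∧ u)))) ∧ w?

¬w = 1 − 0.199 = 0.801
¬¬w = 1 − 0.801 = 0.199
¬v = 1 − 0.632 = 0.368
v ∧ u = min(0.632, 0.564) = 0.564
¬(v ∧ u) = 1 − 0.564 = 0.436
¬v ≡ ¬(v ∧ u) = 1 − |0.368 − 0.436| = 1 − 0.068 = 0.932
¬(¬v ≡ ¬(v ∧ u)) = 1 − 0.932 = 0.068
¬¬w ∧ ¬(¬v ≡ ¬(v ∧ u)) = min(0.199, 0.068) = 0.068
v ≡ (¬¬w ∧ ¬(¬v ≡ ¬(v ∧ u))) = 1 − |0.632 − 0.068| = 1 − 0.564 = 0.436
¬(v ≡ (¬¬w ∧ ¬(¬v ≡ ¬(v ∧ u)))) = 1 − 0.436 = 0.564
¬(v ≡ (¬¬w ∧ ¬(¬v ≡ ¬(v ∧ u)))) ∧ w = min(0.564, 0.199) = 0.199

0.199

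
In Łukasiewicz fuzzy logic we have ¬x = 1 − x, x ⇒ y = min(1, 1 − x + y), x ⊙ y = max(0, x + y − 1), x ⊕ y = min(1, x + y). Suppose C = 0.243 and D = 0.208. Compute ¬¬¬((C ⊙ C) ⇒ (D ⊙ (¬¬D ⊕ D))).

C ⊙ C = max(0, 0.243 + 0.243 − 1) = max(0, -0.514) = 0.000
¬D = 1 − 0.208 = 0.792
¬¬D = 1 − 0.792 = 0.208
¬¬D ⊕ D = min(1, 0.208 + 0.208) = min(1, 0.416) = 0.416
D ⊙ (¬¬D ⊕ D) = max(0, 0.208 + 0.416 − 1) = max(0, -0.376) = 0.000
(C ⊙ C) ⇒ (D ⊙ (¬¬D ⊕ D)) = min(1, 1 − 0.000 + 0.000) = min(1, 1.000) = 1.000
¬((C ⊙ C) ⇒ (D ⊙ (¬¬D ⊕ D))) = 1 − 1.000 = 0.000
¬¬((C ⊙ C) ⇒ (D ⊙ (¬¬D ⊕ D))) = 1 − 0.000 = 1.000
¬¬¬((C ⊙ C) ⇒ (D ⊙ (¬¬D ⊕ D))) = 1 − 1.000 = 0.000

0.000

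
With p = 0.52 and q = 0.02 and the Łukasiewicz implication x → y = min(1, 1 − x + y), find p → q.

p → q = min(1, 1 − 0.52 + 0.02) = min(1, 0.50) = 0.50
For comparison, the Gödel implication (1 if x ≤ y else y) would give 0.02.

0.50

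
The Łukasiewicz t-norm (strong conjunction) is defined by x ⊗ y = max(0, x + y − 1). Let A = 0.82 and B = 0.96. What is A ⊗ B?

0.78

A ⊗ B = max(0, 0.82 + 0.96 − 1) = max(0, 0.78) = 0.78
For comparison, the Gödel (minimum) t-norm min(x, y) would give 0.82.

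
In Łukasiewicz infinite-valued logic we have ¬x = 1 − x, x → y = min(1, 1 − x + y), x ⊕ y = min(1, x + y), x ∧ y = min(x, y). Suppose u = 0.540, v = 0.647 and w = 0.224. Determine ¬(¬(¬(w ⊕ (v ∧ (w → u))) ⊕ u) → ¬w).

0.000

w → u = min(1, 1 − 0.224 + 0.540) = min(1, 1.316) = 1.000
v ∧ (w → u) = min(0.647, 1.000) = 0.647
w ⊕ (v ∧ (w → u)) = min(1, 0.224 + 0.647) = min(1, 0.871) = 0.871
¬(w ⊕ (v ∧ (w → u))) = 1 − 0.871 = 0.129
¬(w ⊕ (v ∧ (w → u))) ⊕ u = min(1, 0.129 + 0.540) = min(1, 0.669) = 0.669
¬(¬(w ⊕ (v ∧ (w → u))) ⊕ u) = 1 − 0.669 = 0.331
¬w = 1 − 0.224 = 0.776
¬(¬(w ⊕ (v ∧ (w → u))) ⊕ u) → ¬w = min(1, 1 − 0.331 + 0.776) = min(1, 1.445) = 1.000
¬(¬(¬(w ⊕ (v ∧ (w → u))) ⊕ u) → ¬w) = 1 − 1.000 = 0.000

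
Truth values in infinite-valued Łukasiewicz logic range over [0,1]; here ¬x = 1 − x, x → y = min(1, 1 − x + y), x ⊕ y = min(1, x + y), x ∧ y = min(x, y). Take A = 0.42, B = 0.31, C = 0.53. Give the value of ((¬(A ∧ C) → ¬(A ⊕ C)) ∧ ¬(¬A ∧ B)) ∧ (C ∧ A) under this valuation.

0.42

A ∧ C = min(0.42, 0.53) = 0.42
¬(A ∧ C) = 1 − 0.42 = 0.58
A ⊕ C = min(1, 0.42 + 0.53) = min(1, 0.95) = 0.95
¬(A ⊕ C) = 1 − 0.95 = 0.05
¬(A ∧ C) → ¬(A ⊕ C) = min(1, 1 − 0.58 + 0.05) = min(1, 0.47) = 0.47
¬A = 1 − 0.42 = 0.58
¬A ∧ B = min(0.58, 0.31) = 0.31
¬(¬A ∧ B) = 1 − 0.31 = 0.69
(¬(A ∧ C) → ¬(A ⊕ C)) ∧ ¬(¬A ∧ B) = min(0.47, 0.69) = 0.47
C ∧ A = min(0.53, 0.42) = 0.42
((¬(A ∧ C) → ¬(A ⊕ C)) ∧ ¬(¬A ∧ B)) ∧ (C ∧ A) = min(0.47, 0.42) = 0.42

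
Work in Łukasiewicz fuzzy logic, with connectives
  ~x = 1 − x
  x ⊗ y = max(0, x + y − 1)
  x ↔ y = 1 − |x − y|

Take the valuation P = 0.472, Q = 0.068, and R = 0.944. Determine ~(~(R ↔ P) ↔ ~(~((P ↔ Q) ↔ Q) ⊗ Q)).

R ↔ P = 1 − |0.944 − 0.472| = 1 − 0.472 = 0.528
~(R ↔ P) = 1 − 0.528 = 0.472
P ↔ Q = 1 − |0.472 − 0.068| = 1 − 0.404 = 0.596
(P ↔ Q) ↔ Q = 1 − |0.596 − 0.068| = 1 − 0.528 = 0.472
~((P ↔ Q) ↔ Q) = 1 − 0.472 = 0.528
~((P ↔ Q) ↔ Q) ⊗ Q = max(0, 0.528 + 0.068 − 1) = max(0, -0.404) = 0.000
~(~((P ↔ Q) ↔ Q) ⊗ Q) = 1 − 0.000 = 1.000
~(R ↔ P) ↔ ~(~((P ↔ Q) ↔ Q) ⊗ Q) = 1 − |0.472 − 1.000| = 1 − 0.528 = 0.472
~(~(R ↔ P) ↔ ~(~((P ↔ Q) ↔ Q) ⊗ Q)) = 1 − 0.472 = 0.528

0.528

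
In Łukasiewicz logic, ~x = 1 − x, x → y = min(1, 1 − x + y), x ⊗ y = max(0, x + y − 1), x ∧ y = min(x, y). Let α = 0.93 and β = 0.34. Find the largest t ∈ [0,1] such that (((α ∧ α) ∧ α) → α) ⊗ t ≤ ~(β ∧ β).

α ∧ α = min(0.93, 0.93) = 0.93
(α ∧ α) ∧ α = min(0.93, 0.93) = 0.93
((α ∧ α) ∧ α) → α = min(1, 1 − 0.93 + 0.93) = min(1, 1.00) = 1.00
So the left factor is ((α ∧ α) ∧ α) → α = 1.00.
β ∧ β = min(0.34, 0.34) = 0.34
~(β ∧ β) = 1 − 0.34 = 0.66
So the right-hand bound is ~(β ∧ β) = 0.66.
The residuum of the Łukasiewicz t-norm gives the supremum: min(1, 1 − 1.00 + 0.66).
1 − 1.00 + 0.66 = 0.66, so t = min(1, 0.66) = 0.66.
Check: 1.00 ⊗ 0.66 = max(0, 0.66) = 0.66 ≤ 0.66.

0.66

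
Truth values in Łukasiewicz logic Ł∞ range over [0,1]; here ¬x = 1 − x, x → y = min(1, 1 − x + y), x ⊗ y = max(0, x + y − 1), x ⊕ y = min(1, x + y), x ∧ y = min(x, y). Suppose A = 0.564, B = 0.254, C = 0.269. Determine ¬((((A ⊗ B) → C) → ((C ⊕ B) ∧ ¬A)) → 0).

0.436

A ⊗ B = max(0, 0.564 + 0.254 − 1) = max(0, -0.182) = 0.000
(A ⊗ B) → C = min(1, 1 − 0.000 + 0.269) = min(1, 1.269) = 1.000
C ⊕ B = min(1, 0.269 + 0.254) = min(1, 0.523) = 0.523
¬A = 1 − 0.564 = 0.436
(C ⊕ B) ∧ ¬A = min(0.523, 0.436) = 0.436
((A ⊗ B) → C) → ((C ⊕ B) ∧ ¬A) = min(1, 1 − 1.000 + 0.436) = min(1, 0.436) = 0.436
(((A ⊗ B) → C) → ((C ⊕ B) ∧ ¬A)) → 0 = min(1, 1 − 0.436 + 0.000) = min(1, 0.564) = 0.564
¬((((A ⊗ B) → C) → ((C ⊕ B) ∧ ¬A)) → 0) = 1 − 0.564 = 0.436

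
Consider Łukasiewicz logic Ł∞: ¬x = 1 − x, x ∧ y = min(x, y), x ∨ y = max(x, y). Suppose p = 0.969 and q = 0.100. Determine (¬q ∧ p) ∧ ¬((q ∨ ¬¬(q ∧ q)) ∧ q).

¬q = 1 − 0.100 = 0.900
¬q ∧ p = min(0.900, 0.969) = 0.900
q ∧ q = min(0.100, 0.100) = 0.100
¬(q ∧ q) = 1 − 0.100 = 0.900
¬¬(q ∧ q) = 1 − 0.900 = 0.100
q ∨ ¬¬(q ∧ q) = max(0.100, 0.100) = 0.100
(q ∨ ¬¬(q ∧ q)) ∧ q = min(0.100, 0.100) = 0.100
¬((q ∨ ¬¬(q ∧ q)) ∧ q) = 1 − 0.100 = 0.900
(¬q ∧ p) ∧ ¬((q ∨ ¬¬(q ∧ q)) ∧ q) = min(0.900, 0.900) = 0.900

0.900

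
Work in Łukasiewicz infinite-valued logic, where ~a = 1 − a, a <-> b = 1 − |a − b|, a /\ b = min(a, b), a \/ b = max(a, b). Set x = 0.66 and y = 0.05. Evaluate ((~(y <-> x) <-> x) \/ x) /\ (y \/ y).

0.05

y <-> x = 1 − |0.05 − 0.66| = 1 − 0.61 = 0.39
~(y <-> x) = 1 − 0.39 = 0.61
~(y <-> x) <-> x = 1 − |0.61 − 0.66| = 1 − 0.05 = 0.95
(~(y <-> x) <-> x) \/ x = max(0.95, 0.66) = 0.95
y \/ y = max(0.05, 0.05) = 0.05
((~(y <-> x) <-> x) \/ x) /\ (y \/ y) = min(0.95, 0.05) = 0.05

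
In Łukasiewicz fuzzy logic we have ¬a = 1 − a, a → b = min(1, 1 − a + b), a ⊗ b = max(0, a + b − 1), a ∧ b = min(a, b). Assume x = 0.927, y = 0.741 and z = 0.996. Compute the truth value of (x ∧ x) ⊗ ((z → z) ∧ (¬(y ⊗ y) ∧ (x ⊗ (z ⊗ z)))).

x ∧ x = min(0.927, 0.927) = 0.927
z → z = min(1, 1 − 0.996 + 0.996) = min(1, 1.000) = 1.000
y ⊗ y = max(0, 0.741 + 0.741 − 1) = max(0, 0.482) = 0.482
¬(y ⊗ y) = 1 − 0.482 = 0.518
z ⊗ z = max(0, 0.996 + 0.996 − 1) = max(0, 0.992) = 0.992
x ⊗ (z ⊗ z) = max(0, 0.927 + 0.992 − 1) = max(0, 0.919) = 0.919
¬(y ⊗ y) ∧ (x ⊗ (z ⊗ z)) = min(0.518, 0.919) = 0.518
(z → z) ∧ (¬(y ⊗ y) ∧ (x ⊗ (z ⊗ z))) = min(1.000, 0.518) = 0.518
(x ∧ x) ⊗ ((z → z) ∧ (¬(y ⊗ y) ∧ (x ⊗ (z ⊗ z)))) = max(0, 0.927 + 0.518 − 1) = max(0, 0.445) = 0.445

0.445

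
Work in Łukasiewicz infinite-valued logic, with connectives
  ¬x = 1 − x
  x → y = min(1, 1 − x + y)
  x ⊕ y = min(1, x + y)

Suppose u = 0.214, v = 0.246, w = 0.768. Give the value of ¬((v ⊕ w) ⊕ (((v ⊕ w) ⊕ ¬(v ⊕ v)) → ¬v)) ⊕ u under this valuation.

v ⊕ w = min(1, 0.246 + 0.768) = min(1, 1.014) = 1.000
v ⊕ v = min(1, 0.246 + 0.246) = min(1, 0.492) = 0.492
¬(v ⊕ v) = 1 − 0.492 = 0.508
(v ⊕ w) ⊕ ¬(v ⊕ v) = min(1, 1.000 + 0.508) = min(1, 1.508) = 1.000
¬v = 1 − 0.246 = 0.754
((v ⊕ w) ⊕ ¬(v ⊕ v)) → ¬v = min(1, 1 − 1.000 + 0.754) = min(1, 0.754) = 0.754
(v ⊕ w) ⊕ (((v ⊕ w) ⊕ ¬(v ⊕ v)) → ¬v) = min(1, 1.000 + 0.754) = min(1, 1.754) = 1.000
¬((v ⊕ w) ⊕ (((v ⊕ w) ⊕ ¬(v ⊕ v)) → ¬v)) = 1 − 1.000 = 0.000
¬((v ⊕ w) ⊕ (((v ⊕ w) ⊕ ¬(v ⊕ v)) → ¬v)) ⊕ u = min(1, 0.000 + 0.214) = min(1, 0.214) = 0.214

0.214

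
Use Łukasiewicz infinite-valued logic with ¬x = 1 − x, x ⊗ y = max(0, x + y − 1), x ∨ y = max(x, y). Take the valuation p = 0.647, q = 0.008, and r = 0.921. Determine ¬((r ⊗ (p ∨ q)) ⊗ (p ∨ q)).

0.785

p ∨ q = max(0.647, 0.008) = 0.647
r ⊗ (p ∨ q) = max(0, 0.921 + 0.647 − 1) = max(0, 0.568) = 0.568
(r ⊗ (p ∨ q)) ⊗ (p ∨ q) = max(0, 0.568 + 0.647 − 1) = max(0, 0.215) = 0.215
¬((r ⊗ (p ∨ q)) ⊗ (p ∨ q)) = 1 − 0.215 = 0.785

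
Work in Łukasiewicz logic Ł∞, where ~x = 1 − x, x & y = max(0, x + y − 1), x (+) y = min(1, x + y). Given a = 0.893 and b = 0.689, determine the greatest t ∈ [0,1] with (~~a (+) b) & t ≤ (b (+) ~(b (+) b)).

0.689

~a = 1 − 0.893 = 0.107
~~a = 1 − 0.107 = 0.893
~~a (+) b = min(1, 0.893 + 0.689) = min(1, 1.582) = 1.000
So the left factor is ~~a (+) b = 1.000.
b (+) b = min(1, 0.689 + 0.689) = min(1, 1.378) = 1.000
~(b (+) b) = 1 − 1.000 = 0.000
b (+) ~(b (+) b) = min(1, 0.689 + 0.000) = min(1, 0.689) = 0.689
So the right-hand bound is b (+) ~(b (+) b) = 0.689.
The residuum of the Łukasiewicz t-norm gives the supremum: min(1, 1 − 1.000 + 0.689).
1 − 1.000 + 0.689 = 0.689, so t = min(1, 0.689) = 0.689.
Check: 1.000 & 0.689 = max(0, 0.689) = 0.689 ≤ 0.689.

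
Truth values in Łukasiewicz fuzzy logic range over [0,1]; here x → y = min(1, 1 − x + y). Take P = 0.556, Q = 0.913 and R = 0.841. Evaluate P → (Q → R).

1.000

Q → R = min(1, 1 − 0.913 + 0.841) = min(1, 0.928) = 0.928
P → (Q → R) = min(1, 1 − 0.556 + 0.928) = min(1, 1.372) = 1.000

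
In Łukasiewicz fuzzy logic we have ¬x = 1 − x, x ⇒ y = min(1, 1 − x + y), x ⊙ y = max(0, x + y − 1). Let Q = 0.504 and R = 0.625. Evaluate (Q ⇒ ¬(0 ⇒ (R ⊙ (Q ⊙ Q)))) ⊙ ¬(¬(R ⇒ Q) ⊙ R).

0.496

Q ⊙ Q = max(0, 0.504 + 0.504 − 1) = max(0, 0.008) = 0.008
R ⊙ (Q ⊙ Q) = max(0, 0.625 + 0.008 − 1) = max(0, -0.367) = 0.000
0 ⇒ (R ⊙ (Q ⊙ Q)) = min(1, 1 − 0.000 + 0.000) = min(1, 1.000) = 1.000
¬(0 ⇒ (R ⊙ (Q ⊙ Q))) = 1 − 1.000 = 0.000
Q ⇒ ¬(0 ⇒ (R ⊙ (Q ⊙ Q))) = min(1, 1 − 0.504 + 0.000) = min(1, 0.496) = 0.496
R ⇒ Q = min(1, 1 − 0.625 + 0.504) = min(1, 0.879) = 0.879
¬(R ⇒ Q) = 1 − 0.879 = 0.121
¬(R ⇒ Q) ⊙ R = max(0, 0.121 + 0.625 − 1) = max(0, -0.254) = 0.000
¬(¬(R ⇒ Q) ⊙ R) = 1 − 0.000 = 1.000
(Q ⇒ ¬(0 ⇒ (R ⊙ (Q ⊙ Q)))) ⊙ ¬(¬(R ⇒ Q) ⊙ R) = max(0, 0.496 + 1.000 − 1) = max(0, 0.496) = 0.496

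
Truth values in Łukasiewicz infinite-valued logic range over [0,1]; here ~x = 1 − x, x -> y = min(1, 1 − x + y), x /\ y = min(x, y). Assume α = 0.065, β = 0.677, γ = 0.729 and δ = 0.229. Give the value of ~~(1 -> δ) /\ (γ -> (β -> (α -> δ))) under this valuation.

0.229

1 -> δ = min(1, 1 − 1.000 + 0.229) = min(1, 0.229) = 0.229
~(1 -> δ) = 1 − 0.229 = 0.771
~~(1 -> δ) = 1 − 0.771 = 0.229
α -> δ = min(1, 1 − 0.065 + 0.229) = min(1, 1.164) = 1.000
β -> (α -> δ) = min(1, 1 − 0.677 + 1.000) = min(1, 1.323) = 1.000
γ -> (β -> (α -> δ)) = min(1, 1 − 0.729 + 1.000) = min(1, 1.271) = 1.000
~~(1 -> δ) /\ (γ -> (β -> (α -> δ))) = min(0.229, 1.000) = 0.229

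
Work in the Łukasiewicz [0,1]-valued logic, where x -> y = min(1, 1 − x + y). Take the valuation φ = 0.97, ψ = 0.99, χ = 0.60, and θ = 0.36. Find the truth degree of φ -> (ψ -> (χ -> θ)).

χ -> θ = min(1, 1 − 0.60 + 0.36) = min(1, 0.76) = 0.76
ψ -> (χ -> θ) = min(1, 1 − 0.99 + 0.76) = min(1, 0.77) = 0.77
φ -> (ψ -> (χ -> θ)) = min(1, 1 − 0.97 + 0.77) = min(1, 0.80) = 0.80

0.80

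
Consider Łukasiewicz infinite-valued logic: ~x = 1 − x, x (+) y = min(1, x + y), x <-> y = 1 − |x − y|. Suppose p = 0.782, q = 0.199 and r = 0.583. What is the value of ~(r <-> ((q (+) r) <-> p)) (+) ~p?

0.635

q (+) r = min(1, 0.199 + 0.583) = min(1, 0.782) = 0.782
(q (+) r) <-> p = 1 − |0.782 − 0.782| = 1 − 0.000 = 1.000
r <-> ((q (+) r) <-> p) = 1 − |0.583 − 1.000| = 1 − 0.417 = 0.583
~(r <-> ((q (+) r) <-> p)) = 1 − 0.583 = 0.417
~p = 1 − 0.782 = 0.218
~(r <-> ((q (+) r) <-> p)) (+) ~p = min(1, 0.417 + 0.218) = min(1, 0.635) = 0.635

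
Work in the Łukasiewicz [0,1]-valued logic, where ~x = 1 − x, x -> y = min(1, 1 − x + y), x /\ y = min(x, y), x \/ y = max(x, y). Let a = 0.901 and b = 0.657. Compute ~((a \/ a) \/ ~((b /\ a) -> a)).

a \/ a = max(0.901, 0.901) = 0.901
b /\ a = min(0.657, 0.901) = 0.657
(b /\ a) -> a = min(1, 1 − 0.657 + 0.901) = min(1, 1.244) = 1.000
~((b /\ a) -> a) = 1 − 1.000 = 0.000
(a \/ a) \/ ~((b /\ a) -> a) = max(0.901, 0.000) = 0.901
~((a \/ a) \/ ~((b /\ a) -> a)) = 1 − 0.901 = 0.099

0.099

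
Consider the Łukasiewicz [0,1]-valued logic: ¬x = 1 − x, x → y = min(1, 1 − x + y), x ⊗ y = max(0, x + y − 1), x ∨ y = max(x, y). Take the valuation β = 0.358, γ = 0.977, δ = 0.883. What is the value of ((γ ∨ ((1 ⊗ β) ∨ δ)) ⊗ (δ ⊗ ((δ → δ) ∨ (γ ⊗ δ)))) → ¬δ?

1 ⊗ β = max(0, 1.000 + 0.358 − 1) = max(0, 0.358) = 0.358
(1 ⊗ β) ∨ δ = max(0.358, 0.883) = 0.883
γ ∨ ((1 ⊗ β) ∨ δ) = max(0.977, 0.883) = 0.977
δ → δ = min(1, 1 − 0.883 + 0.883) = min(1, 1.000) = 1.000
γ ⊗ δ = max(0, 0.977 + 0.883 − 1) = max(0, 0.860) = 0.860
(δ → δ) ∨ (γ ⊗ δ) = max(1.000, 0.860) = 1.000
δ ⊗ ((δ → δ) ∨ (γ ⊗ δ)) = max(0, 0.883 + 1.000 − 1) = max(0, 0.883) = 0.883
(γ ∨ ((1 ⊗ β) ∨ δ)) ⊗ (δ ⊗ ((δ → δ) ∨ (γ ⊗ δ))) = max(0, 0.977 + 0.883 − 1) = max(0, 0.860) = 0.860
¬δ = 1 − 0.883 = 0.117
((γ ∨ ((1 ⊗ β) ∨ δ)) ⊗ (δ ⊗ ((δ → δ) ∨ (γ ⊗ δ)))) → ¬δ = min(1, 1 − 0.860 + 0.117) = min(1, 0.257) = 0.257

0.257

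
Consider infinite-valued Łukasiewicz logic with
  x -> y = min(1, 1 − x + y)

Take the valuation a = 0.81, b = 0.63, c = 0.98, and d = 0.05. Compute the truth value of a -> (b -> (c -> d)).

c -> d = min(1, 1 − 0.98 + 0.05) = min(1, 0.07) = 0.07
b -> (c -> d) = min(1, 1 − 0.63 + 0.07) = min(1, 0.44) = 0.44
a -> (b -> (c -> d)) = min(1, 1 − 0.81 + 0.44) = min(1, 0.63) = 0.63

0.63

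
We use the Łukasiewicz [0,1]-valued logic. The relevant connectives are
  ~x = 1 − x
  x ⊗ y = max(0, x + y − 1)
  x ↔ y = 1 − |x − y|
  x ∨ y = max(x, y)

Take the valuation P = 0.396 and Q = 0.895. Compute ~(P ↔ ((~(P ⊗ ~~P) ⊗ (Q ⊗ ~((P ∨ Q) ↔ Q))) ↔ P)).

~P = 1 − 0.396 = 0.604
~~P = 1 − 0.604 = 0.396
P ⊗ ~~P = max(0, 0.396 + 0.396 − 1) = max(0, -0.208) = 0.000
~(P ⊗ ~~P) = 1 − 0.000 = 1.000
P ∨ Q = max(0.396, 0.895) = 0.895
(P ∨ Q) ↔ Q = 1 − |0.895 − 0.895| = 1 − 0.000 = 1.000
~((P ∨ Q) ↔ Q) = 1 − 1.000 = 0.000
Q ⊗ ~((P ∨ Q) ↔ Q) = max(0, 0.895 + 0.000 − 1) = max(0, -0.105) = 0.000
~(P ⊗ ~~P) ⊗ (Q ⊗ ~((P ∨ Q) ↔ Q)) = max(0, 1.000 + 0.000 − 1) = max(0, 0.000) = 0.000
(~(P ⊗ ~~P) ⊗ (Q ⊗ ~((P ∨ Q) ↔ Q))) ↔ P = 1 − |0.000 − 0.396| = 1 − 0.396 = 0.604
P ↔ ((~(P ⊗ ~~P) ⊗ (Q ⊗ ~((P ∨ Q) ↔ Q))) ↔ P) = 1 − |0.396 − 0.604| = 1 − 0.208 = 0.792
~(P ↔ ((~(P ⊗ ~~P) ⊗ (Q ⊗ ~((P ∨ Q) ↔ Q))) ↔ P)) = 1 − 0.792 = 0.208

0.208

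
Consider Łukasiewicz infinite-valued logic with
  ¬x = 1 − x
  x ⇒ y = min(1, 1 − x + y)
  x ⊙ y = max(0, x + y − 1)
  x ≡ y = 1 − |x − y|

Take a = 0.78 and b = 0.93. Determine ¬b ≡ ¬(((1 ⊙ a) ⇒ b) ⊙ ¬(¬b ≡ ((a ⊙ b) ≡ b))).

¬b = 1 − 0.93 = 0.07
1 ⊙ a = max(0, 1.00 + 0.78 − 1) = max(0, 0.78) = 0.78
(1 ⊙ a) ⇒ b = min(1, 1 − 0.78 + 0.93) = min(1, 1.15) = 1.00
a ⊙ b = max(0, 0.78 + 0.93 − 1) = max(0, 0.71) = 0.71
(a ⊙ b) ≡ b = 1 − |0.71 − 0.93| = 1 − 0.22 = 0.78
¬b ≡ ((a ⊙ b) ≡ b) = 1 − |0.07 − 0.78| = 1 − 0.71 = 0.29
¬(¬b ≡ ((a ⊙ b) ≡ b)) = 1 − 0.29 = 0.71
((1 ⊙ a) ⇒ b) ⊙ ¬(¬b ≡ ((a ⊙ b) ≡ b)) = max(0, 1.00 + 0.71 − 1) = max(0, 0.71) = 0.71
¬(((1 ⊙ a) ⇒ b) ⊙ ¬(¬b ≡ ((a ⊙ b) ≡ b))) = 1 − 0.71 = 0.29
¬b ≡ ¬(((1 ⊙ a) ⇒ b) ⊙ ¬(¬b ≡ ((a ⊙ b) ≡ b))) = 1 − |0.07 − 0.29| = 1 − 0.22 = 0.78

0.78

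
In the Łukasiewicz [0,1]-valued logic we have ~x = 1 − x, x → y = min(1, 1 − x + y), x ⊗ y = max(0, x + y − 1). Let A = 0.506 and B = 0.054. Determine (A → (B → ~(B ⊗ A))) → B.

0.054

B ⊗ A = max(0, 0.054 + 0.506 − 1) = max(0, -0.440) = 0.000
~(B ⊗ A) = 1 − 0.000 = 1.000
B → ~(B ⊗ A) = min(1, 1 − 0.054 + 1.000) = min(1, 1.946) = 1.000
A → (B → ~(B ⊗ A)) = min(1, 1 − 0.506 + 1.000) = min(1, 1.494) = 1.000
(A → (B → ~(B ⊗ A))) → B = min(1, 1 − 1.000 + 0.054) = min(1, 0.054) = 0.054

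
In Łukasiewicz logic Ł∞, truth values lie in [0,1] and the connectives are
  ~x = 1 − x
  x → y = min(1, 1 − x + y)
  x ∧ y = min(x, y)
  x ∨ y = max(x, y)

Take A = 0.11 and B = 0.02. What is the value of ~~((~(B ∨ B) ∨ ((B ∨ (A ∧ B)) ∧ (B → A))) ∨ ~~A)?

B ∨ B = max(0.02, 0.02) = 0.02
~(B ∨ B) = 1 − 0.02 = 0.98
A ∧ B = min(0.11, 0.02) = 0.02
B ∨ (A ∧ B) = max(0.02, 0.02) = 0.02
B → A = min(1, 1 − 0.02 + 0.11) = min(1, 1.09) = 1.00
(B ∨ (A ∧ B)) ∧ (B → A) = min(0.02, 1.00) = 0.02
~(B ∨ B) ∨ ((B ∨ (A ∧ B)) ∧ (B → A)) = max(0.98, 0.02) = 0.98
~A = 1 − 0.11 = 0.89
~~A = 1 − 0.89 = 0.11
(~(B ∨ B) ∨ ((B ∨ (A ∧ B)) ∧ (B → A))) ∨ ~~A = max(0.98, 0.11) = 0.98
~((~(B ∨ B) ∨ ((B ∨ (A ∧ B)) ∧ (B → A))) ∨ ~~A) = 1 − 0.98 = 0.02
~~((~(B ∨ B) ∨ ((B ∨ (A ∧ B)) ∧ (B → A))) ∨ ~~A) = 1 − 0.02 = 0.98

0.98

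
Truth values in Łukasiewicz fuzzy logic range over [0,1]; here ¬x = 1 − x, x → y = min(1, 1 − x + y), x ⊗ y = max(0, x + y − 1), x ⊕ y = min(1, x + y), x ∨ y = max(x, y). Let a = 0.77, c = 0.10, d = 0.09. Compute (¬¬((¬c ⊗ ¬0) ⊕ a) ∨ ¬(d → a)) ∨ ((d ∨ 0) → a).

1.00

¬c = 1 − 0.10 = 0.90
¬0 = 1 − 0.00 = 1.00
¬c ⊗ ¬0 = max(0, 0.90 + 1.00 − 1) = max(0, 0.90) = 0.90
(¬c ⊗ ¬0) ⊕ a = min(1, 0.90 + 0.77) = min(1, 1.67) = 1.00
¬((¬c ⊗ ¬0) ⊕ a) = 1 − 1.00 = 0.00
¬¬((¬c ⊗ ¬0) ⊕ a) = 1 − 0.00 = 1.00
d → a = min(1, 1 − 0.09 + 0.77) = min(1, 1.68) = 1.00
¬(d → a) = 1 − 1.00 = 0.00
¬¬((¬c ⊗ ¬0) ⊕ a) ∨ ¬(d → a) = max(1.00, 0.00) = 1.00
d ∨ 0 = max(0.09, 0.00) = 0.09
(d ∨ 0) → a = min(1, 1 − 0.09 + 0.77) = min(1, 1.68) = 1.00
(¬¬((¬c ⊗ ¬0) ⊕ a) ∨ ¬(d → a)) ∨ ((d ∨ 0) → a) = max(1.00, 1.00) = 1.00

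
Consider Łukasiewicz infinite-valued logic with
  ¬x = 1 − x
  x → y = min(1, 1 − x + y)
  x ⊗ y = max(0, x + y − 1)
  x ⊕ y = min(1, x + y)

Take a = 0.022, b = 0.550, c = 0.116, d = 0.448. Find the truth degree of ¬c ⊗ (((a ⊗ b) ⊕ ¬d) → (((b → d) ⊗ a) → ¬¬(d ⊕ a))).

0.884

¬c = 1 − 0.116 = 0.884
a ⊗ b = max(0, 0.022 + 0.550 − 1) = max(0, -0.428) = 0.000
¬d = 1 − 0.448 = 0.552
(a ⊗ b) ⊕ ¬d = min(1, 0.000 + 0.552) = min(1, 0.552) = 0.552
b → d = min(1, 1 − 0.550 + 0.448) = min(1, 0.898) = 0.898
(b → d) ⊗ a = max(0, 0.898 + 0.022 − 1) = max(0, -0.080) = 0.000
d ⊕ a = min(1, 0.448 + 0.022) = min(1, 0.470) = 0.470
¬(d ⊕ a) = 1 − 0.470 = 0.530
¬¬(d ⊕ a) = 1 − 0.530 = 0.470
((b → d) ⊗ a) → ¬¬(d ⊕ a) = min(1, 1 − 0.000 + 0.470) = min(1, 1.470) = 1.000
((a ⊗ b) ⊕ ¬d) → (((b → d) ⊗ a) → ¬¬(d ⊕ a)) = min(1, 1 − 0.552 + 1.000) = min(1, 1.448) = 1.000
¬c ⊗ (((a ⊗ b) ⊕ ¬d) → (((b → d) ⊗ a) → ¬¬(d ⊕ a))) = max(0, 0.884 + 1.000 − 1) = max(0, 0.884) = 0.884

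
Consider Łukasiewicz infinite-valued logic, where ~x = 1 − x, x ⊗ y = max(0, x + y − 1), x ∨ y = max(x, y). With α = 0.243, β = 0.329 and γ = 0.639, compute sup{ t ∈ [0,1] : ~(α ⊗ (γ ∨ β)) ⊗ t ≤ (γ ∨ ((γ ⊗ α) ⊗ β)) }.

0.639

γ ∨ β = max(0.639, 0.329) = 0.639
α ⊗ (γ ∨ β) = max(0, 0.243 + 0.639 − 1) = max(0, -0.118) = 0.000
~(α ⊗ (γ ∨ β)) = 1 − 0.000 = 1.000
So the left factor is ~(α ⊗ (γ ∨ β)) = 1.000.
γ ⊗ α = max(0, 0.639 + 0.243 − 1) = max(0, -0.118) = 0.000
(γ ⊗ α) ⊗ β = max(0, 0.000 + 0.329 − 1) = max(0, -0.671) = 0.000
γ ∨ ((γ ⊗ α) ⊗ β) = max(0.639, 0.000) = 0.639
So the right-hand bound is γ ∨ ((γ ⊗ α) ⊗ β) = 0.639.
The residuum of the Łukasiewicz t-norm gives the supremum: min(1, 1 − 1.000 + 0.639).
1 − 1.000 + 0.639 = 0.639, so t = min(1, 0.639) = 0.639.
Check: 1.000 ⊗ 0.639 = max(0, 0.639) = 0.639 ≤ 0.639.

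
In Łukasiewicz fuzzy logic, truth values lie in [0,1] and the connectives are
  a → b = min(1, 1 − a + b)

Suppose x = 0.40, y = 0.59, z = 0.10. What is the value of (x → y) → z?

x → y = min(1, 1 − 0.40 + 0.59) = min(1, 1.19) = 1.00
(x → y) → z = min(1, 1 − 1.00 + 0.10) = min(1, 0.10) = 0.10

0.10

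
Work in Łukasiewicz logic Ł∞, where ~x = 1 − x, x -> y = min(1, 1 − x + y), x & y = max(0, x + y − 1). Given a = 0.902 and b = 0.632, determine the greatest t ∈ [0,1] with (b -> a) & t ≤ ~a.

0.098

b -> a = min(1, 1 − 0.632 + 0.902) = min(1, 1.270) = 1.000
So the left factor is b -> a = 1.000.
~a = 1 − 0.902 = 0.098
So the right-hand bound is ~a = 0.098.
The residuum of the Łukasiewicz t-norm gives the supremum: min(1, 1 − 1.000 + 0.098).
1 − 1.000 + 0.098 = 0.098, so t = min(1, 0.098) = 0.098.
Check: 1.000 & 0.098 = max(0, 0.098) = 0.098 ≤ 0.098.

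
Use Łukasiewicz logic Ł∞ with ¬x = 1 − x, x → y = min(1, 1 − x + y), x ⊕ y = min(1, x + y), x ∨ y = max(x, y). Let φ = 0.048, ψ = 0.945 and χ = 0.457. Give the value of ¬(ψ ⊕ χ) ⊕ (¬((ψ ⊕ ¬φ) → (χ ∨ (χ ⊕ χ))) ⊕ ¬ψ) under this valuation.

0.141

ψ ⊕ χ = min(1, 0.945 + 0.457) = min(1, 1.402) = 1.000
¬(ψ ⊕ χ) = 1 − 1.000 = 0.000
¬φ = 1 − 0.048 = 0.952
ψ ⊕ ¬φ = min(1, 0.945 + 0.952) = min(1, 1.897) = 1.000
χ ⊕ χ = min(1, 0.457 + 0.457) = min(1, 0.914) = 0.914
χ ∨ (χ ⊕ χ) = max(0.457, 0.914) = 0.914
(ψ ⊕ ¬φ) → (χ ∨ (χ ⊕ χ)) = min(1, 1 − 1.000 + 0.914) = min(1, 0.914) = 0.914
¬((ψ ⊕ ¬φ) → (χ ∨ (χ ⊕ χ))) = 1 − 0.914 = 0.086
¬ψ = 1 − 0.945 = 0.055
¬((ψ ⊕ ¬φ) → (χ ∨ (χ ⊕ χ))) ⊕ ¬ψ = min(1, 0.086 + 0.055) = min(1, 0.141) = 0.141
¬(ψ ⊕ χ) ⊕ (¬((ψ ⊕ ¬φ) → (χ ∨ (χ ⊕ χ))) ⊕ ¬ψ) = min(1, 0.000 + 0.141) = min(1, 0.141) = 0.141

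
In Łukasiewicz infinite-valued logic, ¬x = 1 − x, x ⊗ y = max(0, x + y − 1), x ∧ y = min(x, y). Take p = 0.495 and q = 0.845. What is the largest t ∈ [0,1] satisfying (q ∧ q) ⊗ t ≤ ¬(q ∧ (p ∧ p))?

q ∧ q = min(0.845, 0.845) = 0.845
So the left factor is q ∧ q = 0.845.
p ∧ p = min(0.495, 0.495) = 0.495
q ∧ (p ∧ p) = min(0.845, 0.495) = 0.495
¬(q ∧ (p ∧ p)) = 1 − 0.495 = 0.505
So the right-hand bound is ¬(q ∧ (p ∧ p)) = 0.505.
The residuum of the Łukasiewicz t-norm gives the supremum: min(1, 1 − 0.845 + 0.505).
1 − 0.845 + 0.505 = 0.660, so t = min(1, 0.660) = 0.660.
Check: 0.845 ⊗ 0.660 = max(0, 0.505) = 0.505 ≤ 0.505.

0.660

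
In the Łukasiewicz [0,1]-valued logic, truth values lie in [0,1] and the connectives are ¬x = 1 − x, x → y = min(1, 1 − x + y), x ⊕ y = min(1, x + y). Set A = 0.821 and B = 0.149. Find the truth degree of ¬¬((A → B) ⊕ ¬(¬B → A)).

0.358

A → B = min(1, 1 − 0.821 + 0.149) = min(1, 0.328) = 0.328
¬B = 1 − 0.149 = 0.851
¬B → A = min(1, 1 − 0.851 + 0.821) = min(1, 0.970) = 0.970
¬(¬B → A) = 1 − 0.970 = 0.030
(A → B) ⊕ ¬(¬B → A) = min(1, 0.328 + 0.030) = min(1, 0.358) = 0.358
¬((A → B) ⊕ ¬(¬B → A)) = 1 − 0.358 = 0.642
¬¬((A → B) ⊕ ¬(¬B → A)) = 1 − 0.642 = 0.358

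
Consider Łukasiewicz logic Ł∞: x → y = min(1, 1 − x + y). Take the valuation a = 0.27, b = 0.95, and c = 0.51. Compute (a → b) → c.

a → b = min(1, 1 − 0.27 + 0.95) = min(1, 1.68) = 1.00
(a → b) → c = min(1, 1 − 1.00 + 0.51) = min(1, 0.51) = 0.51

0.51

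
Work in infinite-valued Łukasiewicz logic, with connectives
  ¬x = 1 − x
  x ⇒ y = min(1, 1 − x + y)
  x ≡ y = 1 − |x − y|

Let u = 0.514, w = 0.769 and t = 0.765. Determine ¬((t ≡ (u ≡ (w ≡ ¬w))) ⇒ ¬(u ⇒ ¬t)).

¬w = 1 − 0.769 = 0.231
w ≡ ¬w = 1 − |0.769 − 0.231| = 1 − 0.538 = 0.462
u ≡ (w ≡ ¬w) = 1 − |0.514 − 0.462| = 1 − 0.052 = 0.948
t ≡ (u ≡ (w ≡ ¬w)) = 1 − |0.765 − 0.948| = 1 − 0.183 = 0.817
¬t = 1 − 0.765 = 0.235
u ⇒ ¬t = min(1, 1 − 0.514 + 0.235) = min(1, 0.721) = 0.721
¬(u ⇒ ¬t) = 1 − 0.721 = 0.279
(t ≡ (u ≡ (w ≡ ¬w))) ⇒ ¬(u ⇒ ¬t) = min(1, 1 − 0.817 + 0.279) = min(1, 0.462) = 0.462
¬((t ≡ (u ≡ (w ≡ ¬w))) ⇒ ¬(u ⇒ ¬t)) = 1 − 0.462 = 0.538

0.538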